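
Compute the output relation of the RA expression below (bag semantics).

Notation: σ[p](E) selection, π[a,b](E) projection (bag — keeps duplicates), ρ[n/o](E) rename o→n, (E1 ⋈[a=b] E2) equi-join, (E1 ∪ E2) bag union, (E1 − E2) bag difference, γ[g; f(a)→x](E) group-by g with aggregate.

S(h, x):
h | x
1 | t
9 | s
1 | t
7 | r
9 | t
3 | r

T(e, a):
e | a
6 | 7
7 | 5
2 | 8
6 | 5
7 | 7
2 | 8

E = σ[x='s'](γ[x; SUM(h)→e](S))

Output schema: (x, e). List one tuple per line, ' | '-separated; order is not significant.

Stepwise |·|:
  S → 6
  γ[x; SUM(h)→e](S) → 3
  σ[x='s'](γ[x; SUM(h)→e](S)) → 1

== RESULT ==
x | e
s | 9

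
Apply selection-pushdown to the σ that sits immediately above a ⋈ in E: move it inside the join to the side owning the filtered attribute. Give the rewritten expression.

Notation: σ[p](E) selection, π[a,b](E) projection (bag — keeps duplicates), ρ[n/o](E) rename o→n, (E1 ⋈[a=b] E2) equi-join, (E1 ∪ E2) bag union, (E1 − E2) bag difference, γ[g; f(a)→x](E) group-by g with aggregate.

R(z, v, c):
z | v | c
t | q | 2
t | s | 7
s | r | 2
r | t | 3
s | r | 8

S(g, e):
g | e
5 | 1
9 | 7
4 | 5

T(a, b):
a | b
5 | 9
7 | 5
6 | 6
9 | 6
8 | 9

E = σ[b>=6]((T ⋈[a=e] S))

σ filters on b, owned by the left side.
E' = (σ[b>=6](T) ⋈[a=e] S)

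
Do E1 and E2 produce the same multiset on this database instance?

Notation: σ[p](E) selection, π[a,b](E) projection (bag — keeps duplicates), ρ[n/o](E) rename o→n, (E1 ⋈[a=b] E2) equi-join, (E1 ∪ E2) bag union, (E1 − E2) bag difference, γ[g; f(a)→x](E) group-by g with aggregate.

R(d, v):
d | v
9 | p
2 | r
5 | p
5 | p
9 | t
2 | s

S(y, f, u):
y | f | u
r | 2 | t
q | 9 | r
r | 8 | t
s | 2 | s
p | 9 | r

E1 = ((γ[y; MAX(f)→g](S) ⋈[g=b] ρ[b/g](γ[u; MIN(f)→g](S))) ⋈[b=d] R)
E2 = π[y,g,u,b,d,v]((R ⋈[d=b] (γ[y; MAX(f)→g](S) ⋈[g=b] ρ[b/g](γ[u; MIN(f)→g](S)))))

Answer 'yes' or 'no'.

E1 row counts bottom-up:
  S → 5
  γ[y; MAX(f)→g](S) → 4
  S → 5
  γ[u; MIN(f)→g](S) → 3
  ρ[b/g](γ[u; MIN(f)→g](S)) → 3
  (γ[y; MAX(f)→g](S) ⋈[g=b] ρ[b/g](γ[u; MIN(f)→g](S))) → 4
  R → 6
  ((γ[y; MAX(f)→g](S) ⋈[g=b] ρ[b/g](γ[u; MIN(f)→g](S))) ⋈[b=d] R) → 8
E2 row counts bottom-up:
  R → 6
  S → 5
  γ[y; MAX(f)→g](S) → 4
  S → 5
  γ[u; MIN(f)→g](S) → 3
  ρ[b/g](γ[u; MIN(f)→g](S)) → 3
  (γ[y; MAX(f)→g](S) ⋈[g=b] ρ[b/g](γ[u; MIN(f)→g](S))) → 4
  (R ⋈[d=b] (γ[y; MAX(f)→g](S) ⋈[g=b] ρ[b/g](γ[u; MIN(f)→g](S)))) → 8
  π[y,g,u,b,d,v]((R ⋈[d=b] (γ[y; MAX(f)→g](S) ⋈[g=b] ρ[b/g](γ[u; MIN(f)→g](S))))) → 8

E1 and E2 produce the same multiset:
y | g | u | b | d | v
p | 9 | r | 9 | 9 | p
p | 9 | r | 9 | 9 | t
q | 9 | r | 9 | 9 | p
q | 9 | r | 9 | 9 | t
s | 2 | s | 2 | 2 | r
s | 2 | s | 2 | 2 | s
s | 2 | t | 2 | 2 | r
s | 2 | t | 2 | 2 | s

yes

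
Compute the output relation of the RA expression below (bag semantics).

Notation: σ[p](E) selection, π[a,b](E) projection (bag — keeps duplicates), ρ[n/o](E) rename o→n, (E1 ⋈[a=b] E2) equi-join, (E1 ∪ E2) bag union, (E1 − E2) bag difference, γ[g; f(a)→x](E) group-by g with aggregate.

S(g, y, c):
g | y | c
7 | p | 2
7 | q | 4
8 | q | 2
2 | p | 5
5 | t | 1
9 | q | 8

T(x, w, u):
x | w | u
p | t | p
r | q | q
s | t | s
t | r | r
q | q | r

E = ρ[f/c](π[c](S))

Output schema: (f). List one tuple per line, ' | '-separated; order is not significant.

Row counts bottom-up:
  S → 6
  π[c](S) → 6
  ρ[f/c](π[c](S)) → 6

== RESULT ==
f
1
2
2
4
5
8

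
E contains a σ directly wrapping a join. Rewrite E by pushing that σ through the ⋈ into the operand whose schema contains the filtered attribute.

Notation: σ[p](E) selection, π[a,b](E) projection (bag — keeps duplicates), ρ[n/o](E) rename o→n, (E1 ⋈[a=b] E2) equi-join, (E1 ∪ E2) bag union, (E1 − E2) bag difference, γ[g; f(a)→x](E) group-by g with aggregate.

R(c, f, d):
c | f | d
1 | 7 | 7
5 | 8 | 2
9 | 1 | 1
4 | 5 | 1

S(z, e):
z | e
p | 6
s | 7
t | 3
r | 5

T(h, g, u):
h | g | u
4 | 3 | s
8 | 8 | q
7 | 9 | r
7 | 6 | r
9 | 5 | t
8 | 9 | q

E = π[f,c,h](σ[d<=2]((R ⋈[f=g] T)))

σ filters on d, owned by the left side.
E' = π[f,c,h]((σ[d<=2](R) ⋈[f=g] T))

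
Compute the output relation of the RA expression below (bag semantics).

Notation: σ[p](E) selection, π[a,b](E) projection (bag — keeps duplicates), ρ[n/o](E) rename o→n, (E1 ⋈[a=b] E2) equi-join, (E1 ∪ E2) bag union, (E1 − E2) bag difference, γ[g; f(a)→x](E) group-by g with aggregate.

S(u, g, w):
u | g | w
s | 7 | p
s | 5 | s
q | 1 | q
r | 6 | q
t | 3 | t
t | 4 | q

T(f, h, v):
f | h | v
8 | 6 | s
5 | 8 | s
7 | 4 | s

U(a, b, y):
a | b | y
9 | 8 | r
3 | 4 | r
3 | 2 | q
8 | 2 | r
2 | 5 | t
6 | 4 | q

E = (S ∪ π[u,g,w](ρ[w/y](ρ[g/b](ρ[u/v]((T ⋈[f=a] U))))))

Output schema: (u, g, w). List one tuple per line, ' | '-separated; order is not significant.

Row counts bottom-up:
  S → 6
  T → 3
  U → 6
  (T ⋈[f=a] U) → 1
  ρ[u/v]((T ⋈[f=a] U)) → 1
  ρ[g/b](ρ[u/v]((T ⋈[f=a] U))) → 1
  ρ[w/y](ρ[g/b](ρ[u/v]((T ⋈[f=a] U)))) → 1
  π[u,g,w](ρ[w/y](ρ[g/b](ρ[u/v]((T ⋈[f=a] U))))) → 1
  (S ∪ π[u,g,w](ρ[w/y](ρ[g/b](ρ[u/v]((T ⋈[f=a] U)))))) → 7

== RESULT ==
u | g | w
q | 1 | q
r | 6 | q
s | 2 | r
s | 5 | s
s | 7 | p
t | 3 | t
t | 4 | q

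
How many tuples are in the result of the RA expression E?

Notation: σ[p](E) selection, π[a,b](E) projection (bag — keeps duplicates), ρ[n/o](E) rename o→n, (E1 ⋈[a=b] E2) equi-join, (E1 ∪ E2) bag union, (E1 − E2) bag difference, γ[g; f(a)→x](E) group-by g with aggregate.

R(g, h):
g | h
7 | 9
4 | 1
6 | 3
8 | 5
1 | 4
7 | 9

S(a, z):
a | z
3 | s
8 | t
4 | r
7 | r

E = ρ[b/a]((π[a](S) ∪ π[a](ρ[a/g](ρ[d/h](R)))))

Row counts bottom-up:
  S → 4
  π[a](S) → 4
  R → 6
  ρ[d/h](R) → 6
  ρ[a/g](ρ[d/h](R)) → 6
  π[a](ρ[a/g](ρ[d/h](R))) → 6
  (π[a](S) ∪ π[a](ρ[a/g](ρ[d/h](R)))) → 10
  ρ[b/a]((π[a](S) ∪ π[a](ρ[a/g](ρ[d/h](R))))) → 10

|E| = 10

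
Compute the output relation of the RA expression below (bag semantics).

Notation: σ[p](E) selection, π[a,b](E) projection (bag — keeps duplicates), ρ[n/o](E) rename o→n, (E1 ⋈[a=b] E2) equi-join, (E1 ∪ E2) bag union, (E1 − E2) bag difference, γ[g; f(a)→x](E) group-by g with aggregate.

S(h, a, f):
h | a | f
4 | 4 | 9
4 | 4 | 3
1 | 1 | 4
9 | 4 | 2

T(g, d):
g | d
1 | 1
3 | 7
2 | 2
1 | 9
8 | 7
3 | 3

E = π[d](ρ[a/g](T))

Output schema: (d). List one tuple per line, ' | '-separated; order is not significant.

Row counts bottom-up:
  T → 6
  ρ[a/g](T) → 6
  π[d](ρ[a/g](T)) → 6

== RESULT ==
d
1
2
3
7
7
9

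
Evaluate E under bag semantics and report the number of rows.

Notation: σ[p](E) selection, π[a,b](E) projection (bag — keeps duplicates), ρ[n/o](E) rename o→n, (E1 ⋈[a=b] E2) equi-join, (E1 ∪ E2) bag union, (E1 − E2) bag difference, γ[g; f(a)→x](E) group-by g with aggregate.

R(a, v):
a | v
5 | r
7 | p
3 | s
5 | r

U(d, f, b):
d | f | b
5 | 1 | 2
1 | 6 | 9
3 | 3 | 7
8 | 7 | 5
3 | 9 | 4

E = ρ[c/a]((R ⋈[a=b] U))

Subexpression sizes:
  R → 4
  U → 5
  (R ⋈[a=b] U) → 3
  ρ[c/a]((R ⋈[a=b] U)) → 3

|E| = 3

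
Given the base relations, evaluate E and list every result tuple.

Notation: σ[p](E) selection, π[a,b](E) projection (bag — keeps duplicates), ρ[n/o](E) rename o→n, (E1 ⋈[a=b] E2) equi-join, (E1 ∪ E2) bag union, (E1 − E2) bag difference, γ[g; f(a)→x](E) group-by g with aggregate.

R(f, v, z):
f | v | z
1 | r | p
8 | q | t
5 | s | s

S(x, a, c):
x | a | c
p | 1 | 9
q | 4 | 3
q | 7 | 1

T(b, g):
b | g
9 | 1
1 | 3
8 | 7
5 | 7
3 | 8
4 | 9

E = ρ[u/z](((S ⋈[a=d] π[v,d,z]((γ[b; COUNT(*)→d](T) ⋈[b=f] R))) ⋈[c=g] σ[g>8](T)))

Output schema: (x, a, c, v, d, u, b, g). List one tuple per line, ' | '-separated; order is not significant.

Per-node cardinality:
  S → 3
  T → 6
  γ[b; COUNT(*)→d](T) → 6
  R → 3
  (γ[b; COUNT(*)→d](T) ⋈[b=f] R) → 3
  π[v,d,z]((γ[b; COUNT(*)→d](T) ⋈[b=f] R)) → 3
  (S ⋈[a=d] π[v,d,z]((γ[b; COUNT(*)→d](T) ⋈[b=f] R))) → 3
  T → 6
  σ[g>8](T) → 1
  ((S ⋈[a=d] π[v,d,z]((γ[b; COUNT(*)→d](T) ⋈[b=f] R))) ⋈[c=g] σ[g>8](T)) → 3
  ρ[u/z](((S ⋈[a=d] π[v,d,z]((γ[b; COUNT(*)→d](T) ⋈[b=f] R))) ⋈[c=g] σ[g>8](T))) → 3

== RESULT ==
x | a | c | v | d | u | b | g
p | 1 | 9 | q | 1 | t | 4 | 9
p | 1 | 9 | r | 1 | p | 4 | 9
p | 1 | 9 | s | 1 | s | 4 | 9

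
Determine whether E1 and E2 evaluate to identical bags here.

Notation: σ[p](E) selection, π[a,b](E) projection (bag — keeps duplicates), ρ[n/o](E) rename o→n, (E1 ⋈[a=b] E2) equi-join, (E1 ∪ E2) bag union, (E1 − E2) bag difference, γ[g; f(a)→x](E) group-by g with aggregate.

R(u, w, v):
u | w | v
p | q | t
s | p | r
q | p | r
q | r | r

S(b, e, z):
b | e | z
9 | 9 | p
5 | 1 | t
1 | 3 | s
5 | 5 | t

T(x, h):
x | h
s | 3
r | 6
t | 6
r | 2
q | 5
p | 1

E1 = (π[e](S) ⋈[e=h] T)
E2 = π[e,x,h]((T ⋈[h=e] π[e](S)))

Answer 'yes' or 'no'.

E1 subexpression sizes:
  S → 4
  π[e](S) → 4
  T → 6
  (π[e](S) ⋈[e=h] T) → 3
E2 subexpression sizes:
  T → 6
  S → 4
  π[e](S) → 4
  (T ⋈[h=e] π[e](S)) → 3
  π[e,x,h]((T ⋈[h=e] π[e](S))) → 3

E1 and E2 produce the same multiset:
e | x | h
1 | p | 1
3 | s | 3
5 | q | 5

yes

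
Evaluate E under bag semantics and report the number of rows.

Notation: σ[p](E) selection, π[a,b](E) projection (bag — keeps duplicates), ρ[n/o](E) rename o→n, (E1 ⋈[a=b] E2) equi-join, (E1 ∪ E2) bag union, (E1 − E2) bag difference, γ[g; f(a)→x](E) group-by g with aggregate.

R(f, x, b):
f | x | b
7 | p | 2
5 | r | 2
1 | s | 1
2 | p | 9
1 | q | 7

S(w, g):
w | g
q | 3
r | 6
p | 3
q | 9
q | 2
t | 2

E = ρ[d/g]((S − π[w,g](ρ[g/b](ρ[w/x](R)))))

Per-node cardinality:
  S → 6
  R → 5
  ρ[w/x](R) → 5
  ρ[g/b](ρ[w/x](R)) → 5
  π[w,g](ρ[g/b](ρ[w/x](R))) → 5
  (S − π[w,g](ρ[g/b](ρ[w/x](R)))) → 6
  ρ[d/g]((S − π[w,g](ρ[g/b](ρ[w/x](R))))) → 6

|E| = 6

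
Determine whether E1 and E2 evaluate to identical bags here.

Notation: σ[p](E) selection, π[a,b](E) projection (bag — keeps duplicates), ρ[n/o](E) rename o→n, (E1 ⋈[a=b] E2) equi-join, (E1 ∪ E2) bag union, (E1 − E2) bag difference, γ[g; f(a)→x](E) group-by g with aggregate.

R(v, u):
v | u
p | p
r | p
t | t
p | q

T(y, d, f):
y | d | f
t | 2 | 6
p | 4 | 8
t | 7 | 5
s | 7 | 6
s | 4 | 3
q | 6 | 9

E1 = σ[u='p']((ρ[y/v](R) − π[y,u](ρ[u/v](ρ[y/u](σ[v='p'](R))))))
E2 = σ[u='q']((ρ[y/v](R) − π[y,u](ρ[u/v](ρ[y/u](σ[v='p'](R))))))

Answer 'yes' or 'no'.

E1 stepwise |·|:
  R → 4
  ρ[y/v](R) → 4
  R → 4
  σ[v='p'](R) → 2
  ρ[y/u](σ[v='p'](R)) → 2
  ρ[u/v](ρ[y/u](σ[v='p'](R))) → 2
  π[y,u](ρ[u/v](ρ[y/u](σ[v='p'](R)))) → 2
  (ρ[y/v](R) − π[y,u](ρ[u/v](ρ[y/u](σ[v='p'](R))))) → 3
  σ[u='p']((ρ[y/v](R) − π[y,u](ρ[u/v](ρ[y/u](σ[v='p'](R)))))) → 1
E2 stepwise |·|:
  R → 4
  ρ[y/v](R) → 4
  R → 4
  σ[v='p'](R) → 2
  ρ[y/u](σ[v='p'](R)) → 2
  ρ[u/v](ρ[y/u](σ[v='p'](R))) → 2
  π[y,u](ρ[u/v](ρ[y/u](σ[v='p'](R)))) → 2
  (ρ[y/v](R) − π[y,u](ρ[u/v](ρ[y/u](σ[v='p'](R))))) → 3
  σ[u='q']((ρ[y/v](R) − π[y,u](ρ[u/v](ρ[y/u](σ[v='p'](R)))))) → 1

E1 result:
y | u
r | p
E2 result:
y | u
p | q
Witness: ('r', 'p') appears 1× in E1 but 0× in E2.

no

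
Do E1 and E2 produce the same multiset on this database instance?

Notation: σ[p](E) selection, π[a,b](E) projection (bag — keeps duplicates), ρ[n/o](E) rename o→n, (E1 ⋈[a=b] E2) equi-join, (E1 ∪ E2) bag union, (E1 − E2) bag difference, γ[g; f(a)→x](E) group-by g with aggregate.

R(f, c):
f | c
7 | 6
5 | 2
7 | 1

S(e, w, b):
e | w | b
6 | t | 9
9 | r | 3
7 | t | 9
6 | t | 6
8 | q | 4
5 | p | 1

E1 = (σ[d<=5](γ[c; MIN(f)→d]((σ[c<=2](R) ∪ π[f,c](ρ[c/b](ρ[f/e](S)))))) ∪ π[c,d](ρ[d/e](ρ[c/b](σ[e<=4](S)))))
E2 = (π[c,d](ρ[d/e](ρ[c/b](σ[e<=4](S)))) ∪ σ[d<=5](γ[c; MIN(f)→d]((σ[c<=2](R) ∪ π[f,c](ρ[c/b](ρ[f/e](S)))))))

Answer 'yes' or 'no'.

E1 stepwise |·|:
  R → 3
  σ[c<=2](R) → 2
  S → 6
  ρ[f/e](S) → 6
  ρ[c/b](ρ[f/e](S)) → 6
  π[f,c](ρ[c/b](ρ[f/e](S))) → 6
  (σ[c<=2](R) ∪ π[f,c](ρ[c/b](ρ[f/e](S)))) → 8
  γ[c; MIN(f)→d]((σ[c<=2](R) ∪ π[f,c](ρ[c/b](ρ[f/e](S))))) → 6
  σ[d<=5](γ[c; MIN(f)→d]((σ[c<=2](R) ∪ π[f,c](ρ[c/b](ρ[f/e](S)))))) → 2
  S → 6
  σ[e<=4](S) → 0
  ρ[c/b](σ[e<=4](S)) → 0
  ρ[d/e](ρ[c/b](σ[e<=4](S))) → 0
  π[c,d](ρ[d/e](ρ[c/b](σ[e<=4](S)))) → 0
  (σ[d<=5](γ[c; MIN(f)→d]((σ[c<=2](R) ∪ π[f,c](ρ[c/b](ρ[f/e](S)))))) ∪ π[c,d](ρ[d/e](ρ[c/b](σ[e<=4](S))))) → 2
E2 stepwise |·|:
  S → 6
  σ[e<=4](S) → 0
  ρ[c/b](σ[e<=4](S)) → 0
  ρ[d/e](ρ[c/b](σ[e<=4](S))) → 0
  π[c,d](ρ[d/e](ρ[c/b](σ[e<=4](S)))) → 0
  R → 3
  σ[c<=2](R) → 2
  S → 6
  ρ[f/e](S) → 6
  ρ[c/b](ρ[f/e](S)) → 6
  π[f,c](ρ[c/b](ρ[f/e](S))) → 6
  (σ[c<=2](R) ∪ π[f,c](ρ[c/b](ρ[f/e](S)))) → 8
  γ[c; MIN(f)→d]((σ[c<=2](R) ∪ π[f,c](ρ[c/b](ρ[f/e](S))))) → 6
  σ[d<=5](γ[c; MIN(f)→d]((σ[c<=2](R) ∪ π[f,c](ρ[c/b](ρ[f/e](S)))))) → 2
  (π[c,d](ρ[d/e](ρ[c/b](σ[e<=4](S)))) ∪ σ[d<=5](γ[c; MIN(f)→d]((σ[c<=2](R) ∪ π[f,c](ρ[c/b](ρ[f/e](S))))))) → 2

E1 and E2 produce the same multiset:
c | d
1 | 5
2 | 5

yes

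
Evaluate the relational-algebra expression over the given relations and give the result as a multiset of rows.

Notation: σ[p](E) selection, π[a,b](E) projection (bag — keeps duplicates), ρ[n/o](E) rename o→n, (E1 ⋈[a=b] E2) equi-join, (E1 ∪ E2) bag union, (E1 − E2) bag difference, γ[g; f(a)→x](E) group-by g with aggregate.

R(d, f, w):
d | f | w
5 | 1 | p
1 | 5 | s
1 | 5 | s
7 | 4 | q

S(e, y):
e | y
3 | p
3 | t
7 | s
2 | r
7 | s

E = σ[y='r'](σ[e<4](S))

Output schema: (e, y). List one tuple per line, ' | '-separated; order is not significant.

Stepwise |·|:
  S → 5
  σ[e<4](S) → 3
  σ[y='r'](σ[e<4](S)) → 1

== RESULT ==
e | y
2 | r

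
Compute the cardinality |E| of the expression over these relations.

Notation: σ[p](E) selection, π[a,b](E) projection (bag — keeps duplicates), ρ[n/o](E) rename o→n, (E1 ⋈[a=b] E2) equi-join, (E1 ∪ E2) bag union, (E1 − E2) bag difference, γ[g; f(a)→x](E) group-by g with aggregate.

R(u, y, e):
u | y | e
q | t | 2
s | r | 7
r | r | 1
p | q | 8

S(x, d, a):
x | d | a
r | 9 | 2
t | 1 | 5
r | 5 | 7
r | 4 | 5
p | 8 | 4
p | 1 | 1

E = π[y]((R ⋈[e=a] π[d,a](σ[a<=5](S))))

Subexpression sizes:
  R → 4
  S → 6
  σ[a<=5](S) → 5
  π[d,a](σ[a<=5](S)) → 5
  (R ⋈[e=a] π[d,a](σ[a<=5](S))) → 2
  π[y]((R ⋈[e=a] π[d,a](σ[a<=5](S)))) → 2

|E| = 2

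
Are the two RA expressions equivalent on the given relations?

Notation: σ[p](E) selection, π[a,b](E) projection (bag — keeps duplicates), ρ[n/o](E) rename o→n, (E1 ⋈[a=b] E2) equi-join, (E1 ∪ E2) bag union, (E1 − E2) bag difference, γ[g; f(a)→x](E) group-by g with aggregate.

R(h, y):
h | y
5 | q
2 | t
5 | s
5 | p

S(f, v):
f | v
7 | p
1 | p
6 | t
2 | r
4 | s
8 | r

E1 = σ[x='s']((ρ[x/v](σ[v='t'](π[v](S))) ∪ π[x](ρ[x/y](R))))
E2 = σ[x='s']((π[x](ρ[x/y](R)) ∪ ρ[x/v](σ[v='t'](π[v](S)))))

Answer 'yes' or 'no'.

E1 row counts bottom-up:
  S → 6
  π[v](S) → 6
  σ[v='t'](π[v](S)) → 1
  ρ[x/v](σ[v='t'](π[v](S))) → 1
  R → 4
  ρ[x/y](R) → 4
  π[x](ρ[x/y](R)) → 4
  (ρ[x/v](σ[v='t'](π[v](S))) ∪ π[x](ρ[x/y](R))) → 5
  σ[x='s']((ρ[x/v](σ[v='t'](π[v](S))) ∪ π[x](ρ[x/y](R)))) → 1
E2 row counts bottom-up:
  R → 4
  ρ[x/y](R) → 4
  π[x](ρ[x/y](R)) → 4
  S → 6
  π[v](S) → 6
  σ[v='t'](π[v](S)) → 1
  ρ[x/v](σ[v='t'](π[v](S))) → 1
  (π[x](ρ[x/y](R)) ∪ ρ[x/v](σ[v='t'](π[v](S)))) → 5
  σ[x='s']((π[x](ρ[x/y](R)) ∪ ρ[x/v](σ[v='t'](π[v](S))))) → 1

E1 and E2 produce the same multiset:
x
s

yes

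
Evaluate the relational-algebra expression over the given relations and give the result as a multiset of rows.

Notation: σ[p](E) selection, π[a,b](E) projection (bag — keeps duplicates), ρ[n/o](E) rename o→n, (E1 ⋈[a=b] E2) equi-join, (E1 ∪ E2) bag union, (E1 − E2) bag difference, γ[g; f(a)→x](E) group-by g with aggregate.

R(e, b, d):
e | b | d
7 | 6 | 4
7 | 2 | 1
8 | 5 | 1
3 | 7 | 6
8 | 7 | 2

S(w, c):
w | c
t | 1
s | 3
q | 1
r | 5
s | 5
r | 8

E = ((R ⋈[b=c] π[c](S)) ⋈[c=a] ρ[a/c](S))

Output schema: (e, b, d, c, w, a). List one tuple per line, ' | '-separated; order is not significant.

Per-node cardinality:
  R → 5
  S → 6
  π[c](S) → 6
  (R ⋈[b=c] π[c](S)) → 2
  S → 6
  ρ[a/c](S) → 6
  ((R ⋈[b=c] π[c](S)) ⋈[c=a] ρ[a/c](S)) → 4

== RESULT ==
e | b | d | c | w | a
8 | 5 | 1 | 5 | r | 5
8 | 5 | 1 | 5 | r | 5
8 | 5 | 1 | 5 | s | 5
8 | 5 | 1 | 5 | s | 5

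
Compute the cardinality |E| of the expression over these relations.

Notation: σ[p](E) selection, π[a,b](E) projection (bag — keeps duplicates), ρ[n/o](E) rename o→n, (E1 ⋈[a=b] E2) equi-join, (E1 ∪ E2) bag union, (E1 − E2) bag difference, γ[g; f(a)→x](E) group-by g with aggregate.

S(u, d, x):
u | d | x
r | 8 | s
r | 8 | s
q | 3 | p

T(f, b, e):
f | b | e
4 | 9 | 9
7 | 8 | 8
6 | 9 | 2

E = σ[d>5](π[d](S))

Per-node cardinality:
  S → 3
  π[d](S) → 3
  σ[d>5](π[d](S)) → 2

|E| = 2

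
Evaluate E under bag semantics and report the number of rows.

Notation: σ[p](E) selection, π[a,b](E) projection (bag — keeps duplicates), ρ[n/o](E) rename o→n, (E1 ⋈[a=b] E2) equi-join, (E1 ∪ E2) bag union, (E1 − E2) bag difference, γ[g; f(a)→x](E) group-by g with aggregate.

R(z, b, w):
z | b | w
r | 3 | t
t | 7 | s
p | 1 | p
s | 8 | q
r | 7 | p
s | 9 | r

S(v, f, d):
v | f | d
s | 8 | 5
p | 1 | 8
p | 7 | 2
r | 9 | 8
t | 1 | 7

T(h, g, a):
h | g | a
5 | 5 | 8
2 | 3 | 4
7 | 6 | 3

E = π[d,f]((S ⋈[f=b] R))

Row counts bottom-up:
  S → 5
  R → 6
  (S ⋈[f=b] R) → 6
  π[d,f]((S ⋈[f=b] R)) → 6

|E| = 6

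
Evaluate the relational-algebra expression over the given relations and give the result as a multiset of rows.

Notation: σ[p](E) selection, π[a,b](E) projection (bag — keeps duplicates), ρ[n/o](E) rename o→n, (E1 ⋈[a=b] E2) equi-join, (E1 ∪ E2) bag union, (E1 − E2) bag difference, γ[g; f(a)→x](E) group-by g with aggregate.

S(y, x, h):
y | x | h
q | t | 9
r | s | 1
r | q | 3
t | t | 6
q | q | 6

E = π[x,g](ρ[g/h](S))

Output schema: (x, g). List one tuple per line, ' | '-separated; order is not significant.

Subexpression sizes:
  S → 5
  ρ[g/h](S) → 5
  π[x,g](ρ[g/h](S)) → 5

== RESULT ==
x | g
q | 3
q | 6
s | 1
t | 6
t | 9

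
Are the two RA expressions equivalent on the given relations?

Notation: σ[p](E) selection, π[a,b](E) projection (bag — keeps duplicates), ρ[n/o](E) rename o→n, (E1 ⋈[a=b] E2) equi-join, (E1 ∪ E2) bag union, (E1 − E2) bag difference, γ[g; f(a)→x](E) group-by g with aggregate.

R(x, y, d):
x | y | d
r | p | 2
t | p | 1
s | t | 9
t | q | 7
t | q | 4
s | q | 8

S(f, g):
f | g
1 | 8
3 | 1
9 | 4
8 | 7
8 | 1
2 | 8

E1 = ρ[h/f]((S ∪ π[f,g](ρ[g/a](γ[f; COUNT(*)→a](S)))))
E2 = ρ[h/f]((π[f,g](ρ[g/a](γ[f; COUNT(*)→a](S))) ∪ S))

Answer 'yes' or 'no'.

E1 per-node cardinality:
  S → 6
  S → 6
  γ[f; COUNT(*)→a](S) → 5
  ρ[g/a](γ[f; COUNT(*)→a](S)) → 5
  π[f,g](ρ[g/a](γ[f; COUNT(*)→a](S))) → 5
  (S ∪ π[f,g](ρ[g/a](γ[f; COUNT(*)→a](S)))) → 11
  ρ[h/f]((S ∪ π[f,g](ρ[g/a](γ[f; COUNT(*)→a](S))))) → 11
E2 per-node cardinality:
  S → 6
  γ[f; COUNT(*)→a](S) → 5
  ρ[g/a](γ[f; COUNT(*)→a](S)) → 5
  π[f,g](ρ[g/a](γ[f; COUNT(*)→a](S))) → 5
  S → 6
  (π[f,g](ρ[g/a](γ[f; COUNT(*)→a](S))) ∪ S) → 11
  ρ[h/f]((π[f,g](ρ[g/a](γ[f; COUNT(*)→a](S))) ∪ S)) → 11

E1 and E2 produce the same multiset:
h | g
1 | 1
1 | 8
2 | 1
2 | 8
3 | 1
3 | 1
8 | 1
8 | 2
8 | 7
9 | 1
9 | 4

yes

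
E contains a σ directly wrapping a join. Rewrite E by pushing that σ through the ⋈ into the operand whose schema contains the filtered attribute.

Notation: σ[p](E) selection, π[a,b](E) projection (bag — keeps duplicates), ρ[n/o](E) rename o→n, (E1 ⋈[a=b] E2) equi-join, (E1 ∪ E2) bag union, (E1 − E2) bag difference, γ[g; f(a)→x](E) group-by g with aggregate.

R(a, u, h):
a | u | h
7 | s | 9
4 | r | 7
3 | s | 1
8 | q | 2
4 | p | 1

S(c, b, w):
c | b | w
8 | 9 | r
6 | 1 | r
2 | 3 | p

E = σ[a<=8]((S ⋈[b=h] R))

σ filters on a, owned by the right side.
E' = (S ⋈[b=h] σ[a<=8](R))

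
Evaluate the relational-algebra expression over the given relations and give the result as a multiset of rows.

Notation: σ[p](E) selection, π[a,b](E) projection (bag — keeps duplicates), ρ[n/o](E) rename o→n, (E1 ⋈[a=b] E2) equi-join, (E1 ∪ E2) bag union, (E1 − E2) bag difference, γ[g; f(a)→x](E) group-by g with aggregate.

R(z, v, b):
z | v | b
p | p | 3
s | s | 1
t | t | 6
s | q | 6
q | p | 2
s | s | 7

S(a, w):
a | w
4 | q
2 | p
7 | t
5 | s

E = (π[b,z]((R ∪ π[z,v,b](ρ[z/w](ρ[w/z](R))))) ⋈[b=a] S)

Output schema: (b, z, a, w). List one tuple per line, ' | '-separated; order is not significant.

Subexpression sizes:
  R → 6
  R → 6
  ρ[w/z](R) → 6
  ρ[z/w](ρ[w/z](R)) → 6
  π[z,v,b](ρ[z/w](ρ[w/z](R))) → 6
  (R ∪ π[z,v,b](ρ[z/w](ρ[w/z](R)))) → 12
  π[b,z]((R ∪ π[z,v,b](ρ[z/w](ρ[w/z](R))))) → 12
  S → 4
  (π[b,z]((R ∪ π[z,v,b](ρ[z/w](ρ[w/z](R))))) ⋈[b=a] S) → 4

== RESULT ==
b | z | a | w
2 | q | 2 | p
2 | q | 2 | p
7 | s | 7 | t
7 | s | 7 | t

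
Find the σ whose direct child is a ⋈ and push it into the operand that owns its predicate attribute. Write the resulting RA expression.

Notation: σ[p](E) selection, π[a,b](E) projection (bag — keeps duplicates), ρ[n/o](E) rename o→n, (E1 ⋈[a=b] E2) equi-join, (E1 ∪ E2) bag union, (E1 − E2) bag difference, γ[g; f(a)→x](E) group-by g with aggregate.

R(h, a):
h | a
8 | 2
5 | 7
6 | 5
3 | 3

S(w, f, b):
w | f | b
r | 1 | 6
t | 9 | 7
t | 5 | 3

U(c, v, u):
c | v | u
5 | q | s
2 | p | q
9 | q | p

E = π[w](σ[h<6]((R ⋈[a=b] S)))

σ filters on h, owned by the left side.
E' = π[w]((σ[h<6](R) ⋈[a=b] S))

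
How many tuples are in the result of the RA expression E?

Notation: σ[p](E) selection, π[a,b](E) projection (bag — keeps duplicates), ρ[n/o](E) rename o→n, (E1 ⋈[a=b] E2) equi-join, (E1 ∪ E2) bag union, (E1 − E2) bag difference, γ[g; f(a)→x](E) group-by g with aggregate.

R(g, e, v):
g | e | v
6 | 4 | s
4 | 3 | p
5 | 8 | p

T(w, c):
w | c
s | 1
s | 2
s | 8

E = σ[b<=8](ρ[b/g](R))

Row counts bottom-up:
  R → 3
  ρ[b/g](R) → 3
  σ[b<=8](ρ[b/g](R)) → 3

|E| = 3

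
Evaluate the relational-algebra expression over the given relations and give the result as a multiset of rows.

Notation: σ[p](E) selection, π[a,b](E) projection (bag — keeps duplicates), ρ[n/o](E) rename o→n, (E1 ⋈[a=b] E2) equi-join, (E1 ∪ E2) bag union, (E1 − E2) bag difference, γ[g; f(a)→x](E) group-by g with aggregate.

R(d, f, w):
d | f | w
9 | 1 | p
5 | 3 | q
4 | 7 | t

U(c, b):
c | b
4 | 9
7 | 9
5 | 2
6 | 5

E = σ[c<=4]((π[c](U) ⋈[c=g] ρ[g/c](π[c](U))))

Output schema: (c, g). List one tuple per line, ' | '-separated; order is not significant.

Subexpression sizes:
  U → 4
  π[c](U) → 4
  U → 4
  π[c](U) → 4
  ρ[g/c](π[c](U)) → 4
  (π[c](U) ⋈[c=g] ρ[g/c](π[c](U))) → 4
  σ[c<=4]((π[c](U) ⋈[c=g] ρ[g/c](π[c](U)))) → 1

== RESULT ==
c | g
4 | 4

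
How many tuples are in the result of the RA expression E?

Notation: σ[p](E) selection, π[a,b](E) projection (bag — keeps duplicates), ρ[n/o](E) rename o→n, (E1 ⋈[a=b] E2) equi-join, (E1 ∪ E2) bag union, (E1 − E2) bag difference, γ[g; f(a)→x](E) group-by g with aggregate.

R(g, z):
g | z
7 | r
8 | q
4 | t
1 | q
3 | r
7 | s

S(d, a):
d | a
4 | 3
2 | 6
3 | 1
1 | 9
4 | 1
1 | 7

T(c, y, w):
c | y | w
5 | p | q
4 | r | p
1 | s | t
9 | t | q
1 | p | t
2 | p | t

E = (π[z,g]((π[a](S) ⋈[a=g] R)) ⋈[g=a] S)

Stepwise |·|:
  S → 6
  π[a](S) → 6
  R → 6
  (π[a](S) ⋈[a=g] R) → 5
  π[z,g]((π[a](S) ⋈[a=g] R)) → 5
  S → 6
  (π[z,g]((π[a](S) ⋈[a=g] R)) ⋈[g=a] S) → 7

|E| = 7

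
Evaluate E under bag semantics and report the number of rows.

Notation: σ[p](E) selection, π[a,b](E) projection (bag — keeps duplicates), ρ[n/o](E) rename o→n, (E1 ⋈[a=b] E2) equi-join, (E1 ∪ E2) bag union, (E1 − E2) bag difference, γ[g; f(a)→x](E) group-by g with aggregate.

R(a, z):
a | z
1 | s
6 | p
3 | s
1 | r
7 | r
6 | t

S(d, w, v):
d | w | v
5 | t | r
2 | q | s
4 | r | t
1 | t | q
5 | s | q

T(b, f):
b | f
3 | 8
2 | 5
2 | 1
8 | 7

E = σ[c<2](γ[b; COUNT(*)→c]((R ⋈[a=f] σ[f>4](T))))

Stepwise |·|:
  R → 6
  T → 4
  σ[f>4](T) → 3
  (R ⋈[a=f] σ[f>4](T)) → 1
  γ[b; COUNT(*)→c]((R ⋈[a=f] σ[f>4](T))) → 1
  σ[c<2](γ[b; COUNT(*)→c]((R ⋈[a=f] σ[f>4](T)))) → 1

|E| = 1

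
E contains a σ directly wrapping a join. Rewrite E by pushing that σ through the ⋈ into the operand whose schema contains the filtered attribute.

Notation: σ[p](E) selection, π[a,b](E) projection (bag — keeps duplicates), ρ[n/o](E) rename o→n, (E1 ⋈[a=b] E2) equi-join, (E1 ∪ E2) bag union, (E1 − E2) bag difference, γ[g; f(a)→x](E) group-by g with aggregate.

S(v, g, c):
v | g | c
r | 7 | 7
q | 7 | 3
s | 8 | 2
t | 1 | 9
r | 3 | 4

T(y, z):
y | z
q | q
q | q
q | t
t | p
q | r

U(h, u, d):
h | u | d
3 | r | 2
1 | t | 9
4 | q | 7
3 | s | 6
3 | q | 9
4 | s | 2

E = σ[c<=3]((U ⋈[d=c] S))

σ filters on c, owned by the right side.
E' = (U ⋈[d=c] σ[c<=3](S))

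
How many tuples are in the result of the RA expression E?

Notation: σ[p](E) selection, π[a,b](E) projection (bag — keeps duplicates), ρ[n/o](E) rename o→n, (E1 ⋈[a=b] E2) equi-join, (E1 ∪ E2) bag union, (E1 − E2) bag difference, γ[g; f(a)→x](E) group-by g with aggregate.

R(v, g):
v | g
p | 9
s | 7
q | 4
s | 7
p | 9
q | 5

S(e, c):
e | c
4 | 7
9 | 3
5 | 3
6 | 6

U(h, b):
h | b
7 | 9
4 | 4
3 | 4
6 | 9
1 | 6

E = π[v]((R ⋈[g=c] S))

Subexpression sizes:
  R → 6
  S → 4
  (R ⋈[g=c] S) → 2
  π[v]((R ⋈[g=c] S)) → 2

|E| = 2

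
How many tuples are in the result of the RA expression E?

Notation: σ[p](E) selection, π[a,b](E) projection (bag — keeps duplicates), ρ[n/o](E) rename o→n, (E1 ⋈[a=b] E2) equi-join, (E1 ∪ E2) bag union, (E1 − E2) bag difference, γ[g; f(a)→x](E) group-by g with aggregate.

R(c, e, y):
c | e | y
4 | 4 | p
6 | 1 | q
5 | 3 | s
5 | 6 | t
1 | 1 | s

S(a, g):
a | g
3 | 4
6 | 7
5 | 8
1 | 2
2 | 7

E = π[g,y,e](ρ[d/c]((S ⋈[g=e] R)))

Stepwise |·|:
  S → 5
  R → 5
  (S ⋈[g=e] R) → 1
  ρ[d/c]((S ⋈[g=e] R)) → 1
  π[g,y,e](ρ[d/c]((S ⋈[g=e] R))) → 1

|E| = 1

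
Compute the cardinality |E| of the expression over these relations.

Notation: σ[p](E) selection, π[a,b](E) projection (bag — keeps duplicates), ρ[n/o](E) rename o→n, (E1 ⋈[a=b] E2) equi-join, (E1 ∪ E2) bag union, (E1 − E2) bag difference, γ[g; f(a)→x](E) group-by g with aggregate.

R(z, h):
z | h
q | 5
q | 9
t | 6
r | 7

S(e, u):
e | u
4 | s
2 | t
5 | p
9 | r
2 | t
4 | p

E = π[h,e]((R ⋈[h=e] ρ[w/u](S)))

Row counts bottom-up:
  R → 4
  S → 6
  ρ[w/u](S) → 6
  (R ⋈[h=e] ρ[w/u](S)) → 2
  π[h,e]((R ⋈[h=e] ρ[w/u](S))) → 2

|E| = 2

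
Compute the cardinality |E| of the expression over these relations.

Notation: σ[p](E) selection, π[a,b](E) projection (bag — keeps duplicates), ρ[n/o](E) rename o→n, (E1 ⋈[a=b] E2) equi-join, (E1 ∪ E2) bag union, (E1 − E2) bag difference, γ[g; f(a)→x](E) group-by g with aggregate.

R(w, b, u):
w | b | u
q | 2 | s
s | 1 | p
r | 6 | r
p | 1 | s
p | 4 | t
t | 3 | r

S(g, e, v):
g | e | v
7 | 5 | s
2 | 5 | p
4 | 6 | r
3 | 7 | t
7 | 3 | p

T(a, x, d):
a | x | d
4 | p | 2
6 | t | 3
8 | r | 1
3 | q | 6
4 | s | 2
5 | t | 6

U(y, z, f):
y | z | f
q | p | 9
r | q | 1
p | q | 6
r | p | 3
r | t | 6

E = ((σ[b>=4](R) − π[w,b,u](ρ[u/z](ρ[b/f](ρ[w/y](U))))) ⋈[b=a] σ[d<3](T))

Stepwise |·|:
  R → 6
  σ[b>=4](R) → 2
  U → 5
  ρ[w/y](U) → 5
  ρ[b/f](ρ[w/y](U)) → 5
  ρ[u/z](ρ[b/f](ρ[w/y](U))) → 5
  π[w,b,u](ρ[u/z](ρ[b/f](ρ[w/y](U)))) → 5
  (σ[b>=4](R) − π[w,b,u](ρ[u/z](ρ[b/f](ρ[w/y](U))))) → 2
  T → 6
  σ[d<3](T) → 3
  ((σ[b>=4](R) − π[w,b,u](ρ[u/z](ρ[b/f](ρ[w/y](U))))) ⋈[b=a] σ[d<3](T)) → 2

|E| = 2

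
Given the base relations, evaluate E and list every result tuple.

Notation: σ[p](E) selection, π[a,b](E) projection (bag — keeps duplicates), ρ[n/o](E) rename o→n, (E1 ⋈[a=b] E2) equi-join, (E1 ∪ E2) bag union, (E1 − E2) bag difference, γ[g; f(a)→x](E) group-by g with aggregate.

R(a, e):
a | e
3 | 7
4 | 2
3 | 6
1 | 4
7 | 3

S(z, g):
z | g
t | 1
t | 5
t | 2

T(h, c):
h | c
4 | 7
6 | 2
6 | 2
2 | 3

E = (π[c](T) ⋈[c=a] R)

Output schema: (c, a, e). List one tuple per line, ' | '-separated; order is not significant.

Row counts bottom-up:
  T → 4
  π[c](T) → 4
  R → 5
  (π[c](T) ⋈[c=a] R) → 3

== RESULT ==
c | a | e
3 | 3 | 6
3 | 3 | 7
7 | 7 | 3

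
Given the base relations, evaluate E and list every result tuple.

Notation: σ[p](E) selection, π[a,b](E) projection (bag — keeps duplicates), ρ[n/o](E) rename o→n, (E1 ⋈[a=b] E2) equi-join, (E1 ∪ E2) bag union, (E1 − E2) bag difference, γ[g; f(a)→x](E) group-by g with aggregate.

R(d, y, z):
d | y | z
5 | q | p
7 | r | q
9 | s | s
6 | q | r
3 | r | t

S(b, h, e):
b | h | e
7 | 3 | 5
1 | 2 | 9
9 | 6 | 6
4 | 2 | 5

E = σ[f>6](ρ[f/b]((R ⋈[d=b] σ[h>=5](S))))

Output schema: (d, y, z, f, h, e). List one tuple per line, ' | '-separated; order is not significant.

Stepwise |·|:
  R → 5
  S → 4
  σ[h>=5](S) → 1
  (R ⋈[d=b] σ[h>=5](S)) → 1
  ρ[f/b]((R ⋈[d=b] σ[h>=5](S))) → 1
  σ[f>6](ρ[f/b]((R ⋈[d=b] σ[h>=5](S)))) → 1

== RESULT ==
d | y | z | f | h | e
9 | s | s | 9 | 6 | 6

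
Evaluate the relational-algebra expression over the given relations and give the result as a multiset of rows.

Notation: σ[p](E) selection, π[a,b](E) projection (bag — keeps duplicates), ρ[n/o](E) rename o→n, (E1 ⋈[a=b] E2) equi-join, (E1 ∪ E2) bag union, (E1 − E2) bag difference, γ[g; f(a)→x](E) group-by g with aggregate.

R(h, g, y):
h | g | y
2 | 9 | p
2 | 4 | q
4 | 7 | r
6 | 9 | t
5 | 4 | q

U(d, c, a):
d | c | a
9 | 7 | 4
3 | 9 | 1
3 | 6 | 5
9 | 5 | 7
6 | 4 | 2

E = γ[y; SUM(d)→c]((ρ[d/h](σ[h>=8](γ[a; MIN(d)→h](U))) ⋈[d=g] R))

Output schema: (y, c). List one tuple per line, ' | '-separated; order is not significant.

Subexpression sizes:
  U → 5
  γ[a; MIN(d)→h](U) → 5
  σ[h>=8](γ[a; MIN(d)→h](U)) → 2
  ρ[d/h](σ[h>=8](γ[a; MIN(d)→h](U))) → 2
  R → 5
  (ρ[d/h](σ[h>=8](γ[a; MIN(d)→h](U))) ⋈[d=g] R) → 4
  γ[y; SUM(d)→c]((ρ[d/h](σ[h>=8](γ[a; MIN(d)→h](U))) ⋈[d=g] R)) → 2

== RESULT ==
y | c
p | 18
t | 18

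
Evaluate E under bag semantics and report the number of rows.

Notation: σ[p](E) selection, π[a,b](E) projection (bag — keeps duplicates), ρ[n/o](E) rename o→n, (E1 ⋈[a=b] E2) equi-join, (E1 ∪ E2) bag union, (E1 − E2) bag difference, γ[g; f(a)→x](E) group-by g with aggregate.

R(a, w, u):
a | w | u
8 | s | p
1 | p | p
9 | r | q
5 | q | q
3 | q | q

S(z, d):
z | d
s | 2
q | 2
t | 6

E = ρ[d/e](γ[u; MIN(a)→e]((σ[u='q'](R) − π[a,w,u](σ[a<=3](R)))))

Subexpression sizes:
  R → 5
  σ[u='q'](R) → 3
  R → 5
  σ[a<=3](R) → 2
  π[a,w,u](σ[a<=3](R)) → 2
  (σ[u='q'](R) − π[a,w,u](σ[a<=3](R))) → 2
  γ[u; MIN(a)→e]((σ[u='q'](R) − π[a,w,u](σ[a<=3](R)))) → 1
  ρ[d/e](γ[u; MIN(a)→e]((σ[u='q'](R) − π[a,w,u](σ[a<=3](R))))) → 1

|E| = 1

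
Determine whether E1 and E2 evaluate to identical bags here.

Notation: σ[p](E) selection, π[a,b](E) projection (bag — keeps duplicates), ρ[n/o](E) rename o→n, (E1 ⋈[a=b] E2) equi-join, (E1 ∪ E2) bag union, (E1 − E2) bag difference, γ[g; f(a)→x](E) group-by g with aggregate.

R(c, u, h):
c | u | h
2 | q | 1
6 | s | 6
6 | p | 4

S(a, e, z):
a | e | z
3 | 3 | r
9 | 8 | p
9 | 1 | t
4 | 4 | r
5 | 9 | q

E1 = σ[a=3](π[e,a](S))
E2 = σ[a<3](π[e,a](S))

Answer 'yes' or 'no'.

E1 subexpression sizes:
  S → 5
  π[e,a](S) → 5
  σ[a=3](π[e,a](S)) → 1
E2 subexpression sizes:
  S → 5
  π[e,a](S) → 5
  σ[a<3](π[e,a](S)) → 0

E1 result:
e | a
3 | 3
E2 result:
e | a
(0 rows)
Witness: (3, 3) appears 1× in E1 but 0× in E2.

no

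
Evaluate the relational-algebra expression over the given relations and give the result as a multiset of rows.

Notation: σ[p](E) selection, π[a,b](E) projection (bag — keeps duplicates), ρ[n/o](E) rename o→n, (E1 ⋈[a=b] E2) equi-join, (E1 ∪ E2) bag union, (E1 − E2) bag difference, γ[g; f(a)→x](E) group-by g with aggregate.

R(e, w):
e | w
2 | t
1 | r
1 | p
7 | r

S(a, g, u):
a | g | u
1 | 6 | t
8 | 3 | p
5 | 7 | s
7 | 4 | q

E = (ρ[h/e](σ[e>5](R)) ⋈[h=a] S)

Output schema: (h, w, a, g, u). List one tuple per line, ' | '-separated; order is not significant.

Row counts bottom-up:
  R → 4
  σ[e>5](R) → 1
  ρ[h/e](σ[e>5](R)) → 1
  S → 4
  (ρ[h/e](σ[e>5](R)) ⋈[h=a] S) → 1

== RESULT ==
h | w | a | g | u
7 | r | 7 | 4 | q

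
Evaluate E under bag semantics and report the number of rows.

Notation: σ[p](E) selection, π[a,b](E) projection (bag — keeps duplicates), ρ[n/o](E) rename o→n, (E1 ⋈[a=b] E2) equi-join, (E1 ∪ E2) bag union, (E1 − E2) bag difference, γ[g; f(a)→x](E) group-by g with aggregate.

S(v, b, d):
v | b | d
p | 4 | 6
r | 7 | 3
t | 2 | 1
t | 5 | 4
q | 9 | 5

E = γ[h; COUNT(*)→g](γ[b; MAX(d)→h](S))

Row counts bottom-up:
  S → 5
  γ[b; MAX(d)→h](S) → 5
  γ[h; COUNT(*)→g](γ[b; MAX(d)→h](S)) → 5

|E| = 5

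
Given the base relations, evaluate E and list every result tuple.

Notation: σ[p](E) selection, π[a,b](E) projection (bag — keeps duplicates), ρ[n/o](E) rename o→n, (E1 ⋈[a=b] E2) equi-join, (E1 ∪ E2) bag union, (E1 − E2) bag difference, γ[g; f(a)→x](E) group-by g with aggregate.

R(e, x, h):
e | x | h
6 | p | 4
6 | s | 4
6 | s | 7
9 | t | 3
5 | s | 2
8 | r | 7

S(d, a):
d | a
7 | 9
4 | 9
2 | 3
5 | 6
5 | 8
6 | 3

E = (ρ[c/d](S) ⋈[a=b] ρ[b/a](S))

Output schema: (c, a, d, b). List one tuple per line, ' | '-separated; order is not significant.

Stepwise |·|:
  S → 6
  ρ[c/d](S) → 6
  S → 6
  ρ[b/a](S) → 6
  (ρ[c/d](S) ⋈[a=b] ρ[b/a](S)) → 10

== RESULT ==
c | a | d | b
2 | 3 | 2 | 3
2 | 3 | 6 | 3
4 | 9 | 4 | 9
4 | 9 | 7 | 9
5 | 6 | 5 | 6
5 | 8 | 5 | 8
6 | 3 | 2 | 3
6 | 3 | 6 | 3
7 | 9 | 4 | 9
7 | 9 | 7 | 9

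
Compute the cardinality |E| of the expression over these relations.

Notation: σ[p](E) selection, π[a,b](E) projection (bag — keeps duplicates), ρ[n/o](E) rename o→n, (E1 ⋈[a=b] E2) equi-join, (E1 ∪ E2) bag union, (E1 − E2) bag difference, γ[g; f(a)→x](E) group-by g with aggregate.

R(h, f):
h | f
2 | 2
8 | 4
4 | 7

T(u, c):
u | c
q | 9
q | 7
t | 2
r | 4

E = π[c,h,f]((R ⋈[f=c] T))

Stepwise |·|:
  R → 3
  T → 4
  (R ⋈[f=c] T) → 3
  π[c,h,f]((R ⋈[f=c] T)) → 3

|E| = 3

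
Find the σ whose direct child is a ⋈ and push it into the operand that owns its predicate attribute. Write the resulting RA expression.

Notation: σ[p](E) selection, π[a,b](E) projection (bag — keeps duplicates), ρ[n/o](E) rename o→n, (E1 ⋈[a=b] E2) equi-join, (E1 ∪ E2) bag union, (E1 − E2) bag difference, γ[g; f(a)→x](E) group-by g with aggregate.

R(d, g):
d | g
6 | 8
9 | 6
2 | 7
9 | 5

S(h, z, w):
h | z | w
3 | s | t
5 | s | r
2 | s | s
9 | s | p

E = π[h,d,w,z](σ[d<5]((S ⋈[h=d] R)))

σ filters on d, owned by the right side.
E' = π[h,d,w,z]((S ⋈[h=d] σ[d<5](R)))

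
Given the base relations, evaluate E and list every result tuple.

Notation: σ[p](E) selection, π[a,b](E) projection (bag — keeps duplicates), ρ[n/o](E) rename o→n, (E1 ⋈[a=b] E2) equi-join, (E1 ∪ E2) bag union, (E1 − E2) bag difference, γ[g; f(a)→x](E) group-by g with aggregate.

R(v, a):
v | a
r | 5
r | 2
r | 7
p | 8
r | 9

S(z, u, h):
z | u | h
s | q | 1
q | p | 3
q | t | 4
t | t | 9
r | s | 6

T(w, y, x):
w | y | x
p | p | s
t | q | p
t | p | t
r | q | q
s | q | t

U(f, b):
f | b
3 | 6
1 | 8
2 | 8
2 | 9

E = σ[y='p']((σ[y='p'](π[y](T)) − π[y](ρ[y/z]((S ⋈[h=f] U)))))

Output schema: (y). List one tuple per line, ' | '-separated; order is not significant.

Per-node cardinality:
  T → 5
  π[y](T) → 5
  σ[y='p'](π[y](T)) → 2
  S → 5
  U → 4
  (S ⋈[h=f] U) → 2
  ρ[y/z]((S ⋈[h=f] U)) → 2
  π[y](ρ[y/z]((S ⋈[h=f] U))) → 2
  (σ[y='p'](π[y](T)) − π[y](ρ[y/z]((S ⋈[h=f] U)))) → 2
  σ[y='p']((σ[y='p'](π[y](T)) − π[y](ρ[y/z]((S ⋈[h=f] U))))) → 2

== RESULT ==
y
p
p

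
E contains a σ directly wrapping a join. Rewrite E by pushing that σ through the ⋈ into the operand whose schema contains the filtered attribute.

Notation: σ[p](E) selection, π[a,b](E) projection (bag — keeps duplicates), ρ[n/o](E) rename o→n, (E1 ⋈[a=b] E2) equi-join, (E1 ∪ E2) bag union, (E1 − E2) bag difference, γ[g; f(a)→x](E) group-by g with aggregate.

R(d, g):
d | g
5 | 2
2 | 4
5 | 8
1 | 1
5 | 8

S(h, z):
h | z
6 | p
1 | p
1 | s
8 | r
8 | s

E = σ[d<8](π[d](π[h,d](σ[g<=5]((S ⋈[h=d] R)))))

σ filters on g, owned by the right side.
E' = σ[d<8](π[d](π[h,d]((S ⋈[h=d] σ[g<=5](R)))))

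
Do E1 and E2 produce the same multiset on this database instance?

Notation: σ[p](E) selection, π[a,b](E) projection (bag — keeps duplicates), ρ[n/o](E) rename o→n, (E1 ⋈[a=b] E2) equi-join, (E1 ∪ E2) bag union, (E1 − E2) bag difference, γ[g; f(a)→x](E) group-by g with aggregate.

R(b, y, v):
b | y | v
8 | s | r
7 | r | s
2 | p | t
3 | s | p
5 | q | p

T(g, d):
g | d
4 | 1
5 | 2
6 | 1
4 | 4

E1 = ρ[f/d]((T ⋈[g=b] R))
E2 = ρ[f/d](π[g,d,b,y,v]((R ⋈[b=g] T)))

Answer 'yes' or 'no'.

E1 row counts bottom-up:
  T → 4
  R → 5
  (T ⋈[g=b] R) → 1
  ρ[f/d]((T ⋈[g=b] R)) → 1
E2 row counts bottom-up:
  R → 5
  T → 4
  (R ⋈[b=g] T) → 1
  π[g,d,b,y,v]((R ⋈[b=g] T)) → 1
  ρ[f/d](π[g,d,b,y,v]((R ⋈[b=g] T))) → 1

E1 and E2 produce the same multiset:
g | f | b | y | v
5 | 2 | 5 | q | p

yes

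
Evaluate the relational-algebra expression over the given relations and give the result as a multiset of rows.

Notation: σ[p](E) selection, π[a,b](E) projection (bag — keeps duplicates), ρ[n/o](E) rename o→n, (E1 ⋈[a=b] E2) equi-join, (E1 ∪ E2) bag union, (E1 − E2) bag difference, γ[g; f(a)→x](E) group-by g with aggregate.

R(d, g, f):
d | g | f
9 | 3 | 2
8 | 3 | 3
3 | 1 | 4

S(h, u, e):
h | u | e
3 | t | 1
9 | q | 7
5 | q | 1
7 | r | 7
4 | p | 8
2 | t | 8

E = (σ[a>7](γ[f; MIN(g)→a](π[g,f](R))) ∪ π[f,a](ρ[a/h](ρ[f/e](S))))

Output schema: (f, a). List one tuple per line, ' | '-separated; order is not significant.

Subexpression sizes:
  R → 3
  π[g,f](R) → 3
  γ[f; MIN(g)→a](π[g,f](R)) → 3
  σ[a>7](γ[f; MIN(g)→a](π[g,f](R))) → 0
  S → 6
  ρ[f/e](S) → 6
  ρ[a/h](ρ[f/e](S)) → 6
  π[f,a](ρ[a/h](ρ[f/e](S))) → 6
  (σ[a>7](γ[f; MIN(g)→a](π[g,f](R))) ∪ π[f,a](ρ[a/h](ρ[f/e](S)))) → 6

== RESULT ==
f | a
1 | 3
1 | 5
7 | 7
7 | 9
8 | 2
8 | 4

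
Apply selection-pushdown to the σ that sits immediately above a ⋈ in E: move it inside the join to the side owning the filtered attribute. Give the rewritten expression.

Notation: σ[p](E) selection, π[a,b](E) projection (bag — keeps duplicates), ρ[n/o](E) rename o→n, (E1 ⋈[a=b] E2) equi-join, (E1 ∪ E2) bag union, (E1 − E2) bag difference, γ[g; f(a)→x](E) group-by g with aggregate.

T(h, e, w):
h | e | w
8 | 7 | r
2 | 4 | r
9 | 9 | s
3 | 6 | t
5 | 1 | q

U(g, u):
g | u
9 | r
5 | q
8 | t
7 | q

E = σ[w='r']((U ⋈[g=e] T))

σ filters on w, owned by the right side.
E' = (U ⋈[g=e] σ[w='r'](T))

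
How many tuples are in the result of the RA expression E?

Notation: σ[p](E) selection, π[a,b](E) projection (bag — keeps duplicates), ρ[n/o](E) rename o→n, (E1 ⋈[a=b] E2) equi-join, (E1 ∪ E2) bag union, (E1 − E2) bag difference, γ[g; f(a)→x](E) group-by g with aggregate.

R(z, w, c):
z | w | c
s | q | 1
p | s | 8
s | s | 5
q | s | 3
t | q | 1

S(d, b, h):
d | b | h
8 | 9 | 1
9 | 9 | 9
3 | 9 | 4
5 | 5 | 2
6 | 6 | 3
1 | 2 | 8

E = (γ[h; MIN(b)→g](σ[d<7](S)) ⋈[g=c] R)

Stepwise |·|:
  S → 6
  σ[d<7](S) → 4
  γ[h; MIN(b)→g](σ[d<7](S)) → 4
  R → 5
  (γ[h; MIN(b)→g](σ[d<7](S)) ⋈[g=c] R) → 1

|E| = 1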